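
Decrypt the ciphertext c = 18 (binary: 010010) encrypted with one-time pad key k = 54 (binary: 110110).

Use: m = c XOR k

Step 1: XOR ciphertext with key:
  Ciphertext: 010010
  Key:        110110
  XOR:        100100
Step 2: Plaintext = 100100 = 36 in decimal.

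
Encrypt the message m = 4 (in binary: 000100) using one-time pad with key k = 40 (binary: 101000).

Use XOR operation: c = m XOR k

Step 1: Write out the XOR operation bit by bit:
  Message: 000100
  Key:     101000
  XOR:     101100
Step 2: Convert to decimal: 101100 = 44.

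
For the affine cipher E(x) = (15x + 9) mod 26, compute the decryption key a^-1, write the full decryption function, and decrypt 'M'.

Step 1: Find a^-1, the modular inverse of 15 mod 26.
Step 2: We need 15 * a^-1 = 1 (mod 26).
Step 3: 15 * 7 = 105 = 4 * 26 + 1, so a^-1 = 7.
Step 4: D(y) = 7(y - 9) mod 26.
Step 5: Apply to 'M' (y = 12): D(12) = 7 * (12 - 9) mod 26 = 7 * 3 mod 26 = 21 -> 'V'.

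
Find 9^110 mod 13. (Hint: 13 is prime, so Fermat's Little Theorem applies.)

Step 1: Since 13 is prime, by Fermat's Little Theorem: 9^12 = 1 (mod 13).
Step 2: Reduce exponent: 110 mod 12 = 2.
Step 3: So 9^110 = 9^2 (mod 13).
Step 4: 9^2 mod 13 = 3.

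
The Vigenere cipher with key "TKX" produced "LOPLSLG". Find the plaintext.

Step 1: Extend key: TKXTKXT
Step 2: Decrypt each letter (c - k) mod 26:
  L(11) - T(19) = (11-19) mod 26 = 18 = S
  O(14) - K(10) = (14-10) mod 26 = 4 = E
  P(15) - X(23) = (15-23) mod 26 = 18 = S
  L(11) - T(19) = (11-19) mod 26 = 18 = S
  S(18) - K(10) = (18-10) mod 26 = 8 = I
  L(11) - X(23) = (11-23) mod 26 = 14 = O
  G(6) - T(19) = (6-19) mod 26 = 13 = N
Plaintext: SESSION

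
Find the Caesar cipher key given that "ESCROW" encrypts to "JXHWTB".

Step 1: Compare first letters: E (position 4) -> J (position 9).
Step 2: Shift = (9 - 4) mod 26 = 5.
The shift value is 5.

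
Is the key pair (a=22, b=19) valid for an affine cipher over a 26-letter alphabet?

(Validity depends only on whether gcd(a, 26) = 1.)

Step 1: Compute gcd(22, 26).
Step 2: gcd(22, 26) = 2.
Since gcd = 2 != 1, 22 shares a common factor with 26, so it cannot be used.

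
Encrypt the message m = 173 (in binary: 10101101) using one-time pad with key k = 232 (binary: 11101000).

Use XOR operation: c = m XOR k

Step 1: Write out the XOR operation bit by bit:
  Message: 10101101
  Key:     11101000
  XOR:     01000101
Step 2: Convert to decimal: 01000101 = 69.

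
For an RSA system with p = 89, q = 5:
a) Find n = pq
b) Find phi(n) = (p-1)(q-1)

Step 1: n = p * q = 89 * 5 = 445.
Step 2: phi(n) = (p-1)(q-1) = 88 * 4 = 352.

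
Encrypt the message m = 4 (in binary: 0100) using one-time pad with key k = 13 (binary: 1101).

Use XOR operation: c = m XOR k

Step 1: Write out the XOR operation bit by bit:
  Message: 0100
  Key:     1101
  XOR:     1001
Step 2: Convert to decimal: 1001 = 9.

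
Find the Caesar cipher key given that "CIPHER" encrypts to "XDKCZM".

Step 1: Compare first letters: C (position 2) -> X (position 23).
Step 2: Shift = (23 - 2) mod 26 = 21.
The shift value is 21.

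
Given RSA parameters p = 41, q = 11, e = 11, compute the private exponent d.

Step 1: n = 41 * 11 = 451.
Step 2: phi(n) = 40 * 10 = 400.
Step 3: Find d such that 11 * d = 1 (mod 400).
Step 4: d = 11^(-1) mod 400 = 291.
Verification: 11 * 291 = 3201 = 8 * 400 + 1.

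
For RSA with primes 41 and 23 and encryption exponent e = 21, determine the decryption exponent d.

Step 1: n = 41 * 23 = 943.
Step 2: phi(n) = 40 * 22 = 880.
Step 3: Find d such that 21 * d = 1 (mod 880).
Step 4: d = 21^(-1) mod 880 = 461.
Verification: 21 * 461 = 9681 = 11 * 880 + 1.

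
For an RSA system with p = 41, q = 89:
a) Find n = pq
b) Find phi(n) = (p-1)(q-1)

Step 1: n = p * q = 41 * 89 = 3649.
Step 2: phi(n) = (p-1)(q-1) = 40 * 88 = 3520.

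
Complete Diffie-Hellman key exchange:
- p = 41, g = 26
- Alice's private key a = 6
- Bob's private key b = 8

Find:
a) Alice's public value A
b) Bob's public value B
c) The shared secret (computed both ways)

Step 1: A = g^a mod p = 26^6 mod 41 = 5.
Step 2: B = g^b mod p = 26^8 mod 41 = 18.
Step 3: Alice computes s = B^a mod p = 18^6 mod 41 = 18.
Step 4: Bob computes s = A^b mod p = 5^8 mod 41 = 18.
Both sides agree: shared secret = 18.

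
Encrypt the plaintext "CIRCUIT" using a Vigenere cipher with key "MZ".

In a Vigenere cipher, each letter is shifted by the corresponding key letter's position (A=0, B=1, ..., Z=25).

Step 1: Repeat key to match plaintext length:
  Plaintext: CIRCUIT
  Key:       MZMZMZM
Step 2: Encrypt each letter:
  C(2) + M(12) = (2+12) mod 26 = 14 = O
  I(8) + Z(25) = (8+25) mod 26 = 7 = H
  R(17) + M(12) = (17+12) mod 26 = 3 = D
  C(2) + Z(25) = (2+25) mod 26 = 1 = B
  U(20) + M(12) = (20+12) mod 26 = 6 = G
  I(8) + Z(25) = (8+25) mod 26 = 7 = H
  T(19) + M(12) = (19+12) mod 26 = 5 = F
Ciphertext: OHDBGHF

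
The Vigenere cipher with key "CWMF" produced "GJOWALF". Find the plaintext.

Step 1: Extend key: CWMFCWM
Step 2: Decrypt each letter (c - k) mod 26:
  G(6) - C(2) = (6-2) mod 26 = 4 = E
  J(9) - W(22) = (9-22) mod 26 = 13 = N
  O(14) - M(12) = (14-12) mod 26 = 2 = C
  W(22) - F(5) = (22-5) mod 26 = 17 = R
  A(0) - C(2) = (0-2) mod 26 = 24 = Y
  L(11) - W(22) = (11-22) mod 26 = 15 = P
  F(5) - M(12) = (5-12) mod 26 = 19 = T
Plaintext: ENCRYPT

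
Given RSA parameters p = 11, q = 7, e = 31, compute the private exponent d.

Step 1: n = 11 * 7 = 77.
Step 2: phi(n) = 10 * 6 = 60.
Step 3: Find d such that 31 * d = 1 (mod 60).
Step 4: d = 31^(-1) mod 60 = 31.
Verification: 31 * 31 = 961 = 16 * 60 + 1.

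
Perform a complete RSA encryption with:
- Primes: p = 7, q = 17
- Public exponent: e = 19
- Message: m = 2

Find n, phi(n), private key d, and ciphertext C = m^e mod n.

Step 1: n = 7 * 17 = 119.
Step 2: phi(n) = (7-1)(17-1) = 6 * 16 = 96.
Step 3: Find d = 19^(-1) mod 96 = 91.
  Verify: 19 * 91 = 1729 = 1 (mod 96).
Step 4: C = 2^19 mod 119 = 93.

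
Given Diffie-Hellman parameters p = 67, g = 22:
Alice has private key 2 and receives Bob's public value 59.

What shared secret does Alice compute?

Step 1: s = B^a mod p = 59^2 mod 67.
  59^1 mod 67 = 59
  59^2 mod 67 = (59 * 59) mod 67 = 64
Result: shared secret = 64.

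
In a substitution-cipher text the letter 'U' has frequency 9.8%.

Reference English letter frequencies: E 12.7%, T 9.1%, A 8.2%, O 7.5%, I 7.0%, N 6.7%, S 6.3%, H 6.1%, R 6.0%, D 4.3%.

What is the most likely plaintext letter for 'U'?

Step 1: The observed frequency is 9.8%.
Step 2: Compare with English frequencies:
  E: 12.7% (difference: 2.9%)
  T: 9.1% (difference: 0.7%) <-- closest
  A: 8.2% (difference: 1.6%)
  O: 7.5% (difference: 2.3%)
  I: 7.0% (difference: 2.8%)
  N: 6.7% (difference: 3.1%)
  S: 6.3% (difference: 3.5%)
  H: 6.1% (difference: 3.7%)
  R: 6.0% (difference: 3.8%)
  D: 4.3% (difference: 5.5%)
Step 3: 'U' most likely represents 'T' (frequency 9.1%).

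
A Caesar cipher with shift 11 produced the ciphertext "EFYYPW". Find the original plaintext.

Step 1: Reverse the shift by subtracting 11 from each letter position.
  E (position 4) -> position (4-11) mod 26 = 19 -> T
  F (position 5) -> position (5-11) mod 26 = 20 -> U
  Y (position 24) -> position (24-11) mod 26 = 13 -> N
  Y (position 24) -> position (24-11) mod 26 = 13 -> N
  P (position 15) -> position (15-11) mod 26 = 4 -> E
  W (position 22) -> position (22-11) mod 26 = 11 -> L
Decrypted message: TUNNEL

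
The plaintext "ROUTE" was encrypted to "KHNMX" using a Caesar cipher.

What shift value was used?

Step 1: Compare first letters: R (position 17) -> K (position 10).
Step 2: Shift = (10 - 17) mod 26 = 19.
The shift value is 19.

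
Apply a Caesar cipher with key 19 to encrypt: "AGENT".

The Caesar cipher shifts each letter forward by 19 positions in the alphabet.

Step 1: For each letter, shift forward by 19 positions (mod 26).
  A (position 0) -> position (0+19) mod 26 = 19 -> T
  G (position 6) -> position (6+19) mod 26 = 25 -> Z
  E (position 4) -> position (4+19) mod 26 = 23 -> X
  N (position 13) -> position (13+19) mod 26 = 6 -> G
  T (position 19) -> position (19+19) mod 26 = 12 -> M
Result: TZXGM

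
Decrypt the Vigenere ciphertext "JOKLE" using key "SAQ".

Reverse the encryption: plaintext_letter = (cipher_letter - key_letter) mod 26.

Step 1: Extend key: SAQSA
Step 2: Decrypt each letter (c - k) mod 26:
  J(9) - S(18) = (9-18) mod 26 = 17 = R
  O(14) - A(0) = (14-0) mod 26 = 14 = O
  K(10) - Q(16) = (10-16) mod 26 = 20 = U
  L(11) - S(18) = (11-18) mod 26 = 19 = T
  E(4) - A(0) = (4-0) mod 26 = 4 = E
Plaintext: ROUTE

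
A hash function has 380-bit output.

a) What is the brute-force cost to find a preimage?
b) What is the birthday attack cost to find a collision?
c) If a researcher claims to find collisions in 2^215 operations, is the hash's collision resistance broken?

Step 1: Preimage resistance requires brute-force of 2^380 operations.
Step 2: Collision resistance (birthday bound) = 2^(380/2) = 2^190.
Step 3: The claimed attack costs 2^215 operations.
Step 4: Since 2^215 >= 2^190, the claimed attack is no faster than the generic birthday attack, so this does not break collision resistance.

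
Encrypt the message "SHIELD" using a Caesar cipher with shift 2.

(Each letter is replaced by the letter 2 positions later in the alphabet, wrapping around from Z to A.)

Step 1: For each letter, shift forward by 2 positions (mod 26).
  S (position 18) -> position (18+2) mod 26 = 20 -> U
  H (position 7) -> position (7+2) mod 26 = 9 -> J
  I (position 8) -> position (8+2) mod 26 = 10 -> K
  E (position 4) -> position (4+2) mod 26 = 6 -> G
  L (position 11) -> position (11+2) mod 26 = 13 -> N
  D (position 3) -> position (3+2) mod 26 = 5 -> F
Result: UJKGNF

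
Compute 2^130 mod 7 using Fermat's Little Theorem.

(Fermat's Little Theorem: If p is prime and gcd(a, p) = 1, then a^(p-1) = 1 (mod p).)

Step 1: Since 7 is prime, by Fermat's Little Theorem: 2^6 = 1 (mod 7).
Step 2: Reduce exponent: 130 mod 6 = 4.
Step 3: So 2^130 = 2^4 (mod 7).
Step 4: 2^4 mod 7 = 2.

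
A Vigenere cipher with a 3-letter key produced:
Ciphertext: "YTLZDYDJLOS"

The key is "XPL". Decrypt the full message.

Step 1: Key 'XPL' has length 3. Extended key: XPLXPLXPLXP
Step 2: Decrypt each position:
  Y(24) - X(23) = 1 = B
  T(19) - P(15) = 4 = E
  L(11) - L(11) = 0 = A
  Z(25) - X(23) = 2 = C
  D(3) - P(15) = 14 = O
  Y(24) - L(11) = 13 = N
  D(3) - X(23) = 6 = G
  J(9) - P(15) = 20 = U
  L(11) - L(11) = 0 = A
  O(14) - X(23) = 17 = R
  S(18) - P(15) = 3 = D
Plaintext: BEACONGUARD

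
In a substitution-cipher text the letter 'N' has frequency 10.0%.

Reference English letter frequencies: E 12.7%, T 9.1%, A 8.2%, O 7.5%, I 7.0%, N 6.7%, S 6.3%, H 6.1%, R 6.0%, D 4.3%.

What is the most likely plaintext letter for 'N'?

Step 1: The observed frequency is 10.0%.
Step 2: Compare with English frequencies:
  E: 12.7% (difference: 2.7%)
  T: 9.1% (difference: 0.9%) <-- closest
  A: 8.2% (difference: 1.8%)
  O: 7.5% (difference: 2.5%)
  I: 7.0% (difference: 3.0%)
  N: 6.7% (difference: 3.3%)
  S: 6.3% (difference: 3.7%)
  H: 6.1% (difference: 3.9%)
  R: 6.0% (difference: 4.0%)
  D: 4.3% (difference: 5.7%)
Step 3: 'N' most likely represents 'T' (frequency 9.1%).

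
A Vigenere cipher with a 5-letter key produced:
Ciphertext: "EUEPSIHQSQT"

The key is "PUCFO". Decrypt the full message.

Step 1: Key 'PUCFO' has length 5. Extended key: PUCFOPUCFOP
Step 2: Decrypt each position:
  E(4) - P(15) = 15 = P
  U(20) - U(20) = 0 = A
  E(4) - C(2) = 2 = C
  P(15) - F(5) = 10 = K
  S(18) - O(14) = 4 = E
  I(8) - P(15) = 19 = T
  H(7) - U(20) = 13 = N
  Q(16) - C(2) = 14 = O
  S(18) - F(5) = 13 = N
  Q(16) - O(14) = 2 = C
  T(19) - P(15) = 4 = E
Plaintext: PACKETNONCE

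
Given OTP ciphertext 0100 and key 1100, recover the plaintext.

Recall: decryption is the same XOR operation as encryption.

Step 1: XOR ciphertext with key:
  Ciphertext: 0100
  Key:        1100
  XOR:        1000
Step 2: Plaintext = 1000 = 8 in decimal.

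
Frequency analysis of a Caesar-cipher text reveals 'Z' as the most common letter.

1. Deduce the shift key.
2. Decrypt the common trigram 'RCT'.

Step 1: In English, 'E' is the most frequent letter (12.7%).
Step 2: The most frequent ciphertext letter is 'Z' (position 25).
Step 3: Shift = (25 - 4) mod 26 = 21.
Step 4: Decrypt 'RCT' by shifting back 21:
  R -> W
  C -> H
  T -> Y
Step 5: 'RCT' decrypts to 'WHY'.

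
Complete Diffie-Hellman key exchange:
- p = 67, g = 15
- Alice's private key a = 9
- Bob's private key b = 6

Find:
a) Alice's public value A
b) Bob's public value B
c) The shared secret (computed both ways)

Step 1: A = g^a mod p = 15^9 mod 67 = 14.
Step 2: B = g^b mod p = 15^6 mod 67 = 22.
Step 3: Alice computes s = B^a mod p = 22^9 mod 67 = 9.
Step 4: Bob computes s = A^b mod p = 14^6 mod 67 = 9.
Both sides agree: shared secret = 9.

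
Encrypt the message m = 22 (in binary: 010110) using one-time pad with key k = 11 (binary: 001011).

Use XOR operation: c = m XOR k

Step 1: Write out the XOR operation bit by bit:
  Message: 010110
  Key:     001011
  XOR:     011101
Step 2: Convert to decimal: 011101 = 29.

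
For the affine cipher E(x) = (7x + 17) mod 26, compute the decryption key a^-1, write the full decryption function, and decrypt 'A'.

Step 1: Find a^-1, the modular inverse of 7 mod 26.
Step 2: We need 7 * a^-1 = 1 (mod 26).
Step 3: 7 * 15 = 105 = 4 * 26 + 1, so a^-1 = 15.
Step 4: D(y) = 15(y - 17) mod 26.
Step 5: Apply to 'A' (y = 0): D(0) = 15 * (0 - 17) mod 26 = 15 * -17 mod 26 = 5 -> 'F'.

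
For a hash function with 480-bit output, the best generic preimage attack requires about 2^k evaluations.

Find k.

Step 1: The hash has a 480-bit output.
Step 2: Preimage resistance means: given a digest h(x), it should be infeasible to find any input that hashes to it.
With a 480-bit output there are 2^480 possible digests, so a generic brute-force preimage search costs about 2^480 evaluations.
Step 3: Security level = 480 bits.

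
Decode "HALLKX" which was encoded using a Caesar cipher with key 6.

Step 1: Reverse the shift by subtracting 6 from each letter position.
  H (position 7) -> position (7-6) mod 26 = 1 -> B
  A (position 0) -> position (0-6) mod 26 = 20 -> U
  L (position 11) -> position (11-6) mod 26 = 5 -> F
  L (position 11) -> position (11-6) mod 26 = 5 -> F
  K (position 10) -> position (10-6) mod 26 = 4 -> E
  X (position 23) -> position (23-6) mod 26 = 17 -> R
Decrypted message: BUFFER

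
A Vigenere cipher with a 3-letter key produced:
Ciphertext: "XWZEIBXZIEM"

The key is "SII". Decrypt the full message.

Step 1: Key 'SII' has length 3. Extended key: SIISIISIISI
Step 2: Decrypt each position:
  X(23) - S(18) = 5 = F
  W(22) - I(8) = 14 = O
  Z(25) - I(8) = 17 = R
  E(4) - S(18) = 12 = M
  I(8) - I(8) = 0 = A
  B(1) - I(8) = 19 = T
  X(23) - S(18) = 5 = F
  Z(25) - I(8) = 17 = R
  I(8) - I(8) = 0 = A
  E(4) - S(18) = 12 = M
  M(12) - I(8) = 4 = E
Plaintext: FORMATFRAME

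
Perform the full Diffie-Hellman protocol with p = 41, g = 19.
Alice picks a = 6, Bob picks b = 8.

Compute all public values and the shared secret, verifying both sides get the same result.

Step 1: A = g^a mod p = 19^6 mod 41 = 21.
Step 2: B = g^b mod p = 19^8 mod 41 = 37.
Step 3: Alice computes s = B^a mod p = 37^6 mod 41 = 37.
Step 4: Bob computes s = A^b mod p = 21^8 mod 41 = 37.
Both sides agree: shared secret = 37.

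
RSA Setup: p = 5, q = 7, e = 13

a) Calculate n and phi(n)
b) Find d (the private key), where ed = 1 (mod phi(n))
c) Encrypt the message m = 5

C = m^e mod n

Step 1: n = 5 * 7 = 35.
Step 2: phi(n) = (5-1)(7-1) = 4 * 6 = 24.
Step 3: Find d = 13^(-1) mod 24 = 13.
  Verify: 13 * 13 = 169 = 1 (mod 24).
Step 4: C = 5^13 mod 35 = 5.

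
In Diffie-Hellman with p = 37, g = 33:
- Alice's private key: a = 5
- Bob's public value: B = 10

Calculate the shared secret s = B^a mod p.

Step 1: s = B^a mod p = 10^5 mod 37.
  10^1 mod 37 = 10
  10^2 mod 37 = (10 * 10) mod 37 = 26
  10^3 mod 37 = (26 * 10) mod 37 = 1
  10^4 mod 37 = (1 * 10) mod 37 = 10
  10^5 mod 37 = (10 * 10) mod 37 = 26
Result: shared secret = 26.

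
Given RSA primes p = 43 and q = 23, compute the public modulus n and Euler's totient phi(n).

Step 1: n = p * q = 43 * 23 = 989.
Step 2: phi(n) = (p-1)(q-1) = 42 * 22 = 924.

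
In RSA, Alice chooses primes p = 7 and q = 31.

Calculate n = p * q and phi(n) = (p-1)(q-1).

Step 1: n = p * q = 7 * 31 = 217.
Step 2: phi(n) = (p-1)(q-1) = 6 * 30 = 180.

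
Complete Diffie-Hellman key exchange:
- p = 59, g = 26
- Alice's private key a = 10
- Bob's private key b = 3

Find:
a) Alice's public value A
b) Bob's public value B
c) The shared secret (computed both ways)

Step 1: A = g^a mod p = 26^10 mod 59 = 48.
Step 2: B = g^b mod p = 26^3 mod 59 = 53.
Step 3: Alice computes s = B^a mod p = 53^10 mod 59 = 26.
Step 4: Bob computes s = A^b mod p = 48^3 mod 59 = 26.
Both sides agree: shared secret = 26.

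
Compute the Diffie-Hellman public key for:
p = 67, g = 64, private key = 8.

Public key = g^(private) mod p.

Step 1: A = g^a mod p = 64^8 mod 67.
  64^1 mod 67 = 64
  64^2 mod 67 = (64 * 64) mod 67 = 9
  64^3 mod 67 = (9 * 64) mod 67 = 40
  64^4 mod 67 = (40 * 64) mod 67 = 14
  64^5 mod 67 = (14 * 64) mod 67 = 25
  64^6 mod 67 = (25 * 64) mod 67 = 59
  64^7 mod 67 = (59 * 64) mod 67 = 24
  64^8 mod 67 = (24 * 64) mod 67 = 62
Result: A = 62.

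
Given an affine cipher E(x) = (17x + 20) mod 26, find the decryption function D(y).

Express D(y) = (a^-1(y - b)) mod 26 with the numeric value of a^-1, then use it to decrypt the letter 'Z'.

Step 1: Find a^-1, the modular inverse of 17 mod 26.
Step 2: We need 17 * a^-1 = 1 (mod 26).
Step 3: 17 * 23 = 391 = 15 * 26 + 1, so a^-1 = 23.
Step 4: D(y) = 23(y - 20) mod 26.
Step 5: Apply to 'Z' (y = 25): D(25) = 23 * (25 - 20) mod 26 = 23 * 5 mod 26 = 11 -> 'L'.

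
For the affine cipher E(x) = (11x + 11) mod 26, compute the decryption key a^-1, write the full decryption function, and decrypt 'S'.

Step 1: Find a^-1, the modular inverse of 11 mod 26.
Step 2: We need 11 * a^-1 = 1 (mod 26).
Step 3: 11 * 19 = 209 = 8 * 26 + 1, so a^-1 = 19.
Step 4: D(y) = 19(y - 11) mod 26.
Step 5: Apply to 'S' (y = 18): D(18) = 19 * (18 - 11) mod 26 = 19 * 7 mod 26 = 3 -> 'D'.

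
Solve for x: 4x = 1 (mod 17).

Step 1: We need x such that 4 * x = 1 (mod 17).
Step 2: Using the extended Euclidean algorithm or trial:
  4 * 13 = 52 = 3 * 17 + 1.
Step 3: Since 52 mod 17 = 1, the inverse is x = 13.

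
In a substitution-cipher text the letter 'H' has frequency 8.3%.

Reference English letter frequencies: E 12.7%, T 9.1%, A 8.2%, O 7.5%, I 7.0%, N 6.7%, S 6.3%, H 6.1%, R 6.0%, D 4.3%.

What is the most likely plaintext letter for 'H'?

Step 1: The observed frequency is 8.3%.
Step 2: Compare with English frequencies:
  E: 12.7% (difference: 4.4%)
  T: 9.1% (difference: 0.8%)
  A: 8.2% (difference: 0.1%) <-- closest
  O: 7.5% (difference: 0.8%)
  I: 7.0% (difference: 1.3%)
  N: 6.7% (difference: 1.6%)
  S: 6.3% (difference: 2.0%)
  H: 6.1% (difference: 2.2%)
  R: 6.0% (difference: 2.3%)
  D: 4.3% (difference: 4.0%)
Step 3: 'H' most likely represents 'A' (frequency 8.2%).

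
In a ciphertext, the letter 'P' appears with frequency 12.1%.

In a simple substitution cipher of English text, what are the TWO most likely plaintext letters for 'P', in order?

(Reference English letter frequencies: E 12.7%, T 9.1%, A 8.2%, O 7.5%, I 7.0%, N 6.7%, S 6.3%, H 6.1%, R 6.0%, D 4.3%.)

Step 1: Observed frequency of 'P' is 12.1%.
Step 2: Compute distances to each reference frequency and sort:
  E (12.7%): difference = 0.6% <-- BEST
  T (9.1%): difference = 3.0% <-- RUNNER-UP
  A (8.2%): difference = 3.9%
  O (7.5%): difference = 4.6%
  I (7.0%): difference = 5.1%
Step 3: Most likely is 'E' (12.7%, diff 0.6%); second most likely is 'T' (9.1%, diff 3.0%).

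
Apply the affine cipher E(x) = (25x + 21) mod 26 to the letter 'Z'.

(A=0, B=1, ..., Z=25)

Step 1: Convert 'Z' to number: x = 25.
Step 2: E(25) = (25 * 25 + 21) mod 26 = 646 mod 26 = 22.
Step 3: Convert 22 back to letter: W.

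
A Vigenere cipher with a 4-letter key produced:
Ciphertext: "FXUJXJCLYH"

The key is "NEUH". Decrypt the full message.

Step 1: Key 'NEUH' has length 4. Extended key: NEUHNEUHNE
Step 2: Decrypt each position:
  F(5) - N(13) = 18 = S
  X(23) - E(4) = 19 = T
  U(20) - U(20) = 0 = A
  J(9) - H(7) = 2 = C
  X(23) - N(13) = 10 = K
  J(9) - E(4) = 5 = F
  C(2) - U(20) = 8 = I
  L(11) - H(7) = 4 = E
  Y(24) - N(13) = 11 = L
  H(7) - E(4) = 3 = D
Plaintext: STACKFIELD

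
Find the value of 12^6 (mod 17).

Step 1: Compute 12^6 mod 17 step by step, reducing modulo 17 at each step.
  12^1 mod 17 = 12
  12^2 mod 17 = (12 * 12) mod 17 = 8
  12^3 mod 17 = (8 * 12) mod 17 = 11
  12^4 mod 17 = (11 * 12) mod 17 = 13
  12^5 mod 17 = (13 * 12) mod 17 = 3
  12^6 mod 17 = (3 * 12) mod 17 = 2
Step 2: Result = 2.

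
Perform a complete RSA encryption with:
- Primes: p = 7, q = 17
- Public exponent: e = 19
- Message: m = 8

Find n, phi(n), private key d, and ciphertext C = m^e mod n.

Step 1: n = 7 * 17 = 119.
Step 2: phi(n) = (7-1)(17-1) = 6 * 16 = 96.
Step 3: Find d = 19^(-1) mod 96 = 91.
  Verify: 19 * 91 = 1729 = 1 (mod 96).
Step 4: C = 8^19 mod 119 = 36.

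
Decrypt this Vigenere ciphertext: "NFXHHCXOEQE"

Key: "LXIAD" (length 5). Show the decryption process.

Step 1: Key 'LXIAD' has length 5. Extended key: LXIADLXIADL
Step 2: Decrypt each position:
  N(13) - L(11) = 2 = C
  F(5) - X(23) = 8 = I
  X(23) - I(8) = 15 = P
  H(7) - A(0) = 7 = H
  H(7) - D(3) = 4 = E
  C(2) - L(11) = 17 = R
  X(23) - X(23) = 0 = A
  O(14) - I(8) = 6 = G
  E(4) - A(0) = 4 = E
  Q(16) - D(3) = 13 = N
  E(4) - L(11) = 19 = T
Plaintext: CIPHERAGENT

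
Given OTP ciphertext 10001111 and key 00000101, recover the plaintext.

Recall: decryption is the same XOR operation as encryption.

Step 1: XOR ciphertext with key:
  Ciphertext: 10001111
  Key:        00000101
  XOR:        10001010
Step 2: Plaintext = 10001010 = 138 in decimal.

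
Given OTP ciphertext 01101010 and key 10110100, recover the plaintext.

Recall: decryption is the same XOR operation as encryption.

Step 1: XOR ciphertext with key:
  Ciphertext: 01101010
  Key:        10110100
  XOR:        11011110
Step 2: Plaintext = 11011110 = 222 in decimal.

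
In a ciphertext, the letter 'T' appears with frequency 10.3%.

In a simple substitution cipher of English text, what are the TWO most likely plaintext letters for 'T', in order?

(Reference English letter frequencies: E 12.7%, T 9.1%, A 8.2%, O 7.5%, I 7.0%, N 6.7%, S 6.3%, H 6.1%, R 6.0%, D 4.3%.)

Step 1: Observed frequency of 'T' is 10.3%.
Step 2: Compute distances to each reference frequency and sort:
  T (9.1%): difference = 1.2% <-- BEST
  A (8.2%): difference = 2.1% <-- RUNNER-UP
  E (12.7%): difference = 2.4%
  O (7.5%): difference = 2.8%
  I (7.0%): difference = 3.3%
Step 3: Most likely is 'T' (9.1%, diff 1.2%); second most likely is 'A' (8.2%, diff 2.1%).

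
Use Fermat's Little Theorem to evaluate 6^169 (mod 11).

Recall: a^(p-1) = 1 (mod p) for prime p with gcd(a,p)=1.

Step 1: Since 11 is prime, by Fermat's Little Theorem: 6^10 = 1 (mod 11).
Step 2: Reduce exponent: 169 mod 10 = 9.
Step 3: So 6^169 = 6^9 (mod 11).
Step 4: 6^9 mod 11 = 2.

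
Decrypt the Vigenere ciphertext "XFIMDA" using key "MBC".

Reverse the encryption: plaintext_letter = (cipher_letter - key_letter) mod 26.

Step 1: Extend key: MBCMBC
Step 2: Decrypt each letter (c - k) mod 26:
  X(23) - M(12) = (23-12) mod 26 = 11 = L
  F(5) - B(1) = (5-1) mod 26 = 4 = E
  I(8) - C(2) = (8-2) mod 26 = 6 = G
  M(12) - M(12) = (12-12) mod 26 = 0 = A
  D(3) - B(1) = (3-1) mod 26 = 2 = C
  A(0) - C(2) = (0-2) mod 26 = 24 = Y
Plaintext: LEGACY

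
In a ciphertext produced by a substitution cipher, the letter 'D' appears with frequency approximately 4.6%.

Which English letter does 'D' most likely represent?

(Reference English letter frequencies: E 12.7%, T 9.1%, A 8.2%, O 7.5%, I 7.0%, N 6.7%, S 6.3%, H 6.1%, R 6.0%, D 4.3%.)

Step 1: The observed frequency is 4.6%.
Step 2: Compare with English frequencies:
  E: 12.7% (difference: 8.1%)
  T: 9.1% (difference: 4.5%)
  A: 8.2% (difference: 3.6%)
  O: 7.5% (difference: 2.9%)
  I: 7.0% (difference: 2.4%)
  N: 6.7% (difference: 2.1%)
  S: 6.3% (difference: 1.7%)
  H: 6.1% (difference: 1.5%)
  R: 6.0% (difference: 1.4%)
  D: 4.3% (difference: 0.3%) <-- closest
Step 3: 'D' most likely represents 'D' (frequency 4.3%).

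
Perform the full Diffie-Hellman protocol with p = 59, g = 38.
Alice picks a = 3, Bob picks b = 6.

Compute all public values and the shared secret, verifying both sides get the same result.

Step 1: A = g^a mod p = 38^3 mod 59 = 2.
Step 2: B = g^b mod p = 38^6 mod 59 = 4.
Step 3: Alice computes s = B^a mod p = 4^3 mod 59 = 5.
Step 4: Bob computes s = A^b mod p = 2^6 mod 59 = 5.
Both sides agree: shared secret = 5.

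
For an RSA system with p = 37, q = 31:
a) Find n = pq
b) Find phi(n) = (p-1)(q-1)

Step 1: n = p * q = 37 * 31 = 1147.
Step 2: phi(n) = (p-1)(q-1) = 36 * 30 = 1080.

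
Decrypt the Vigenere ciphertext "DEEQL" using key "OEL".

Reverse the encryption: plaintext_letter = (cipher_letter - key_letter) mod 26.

Step 1: Extend key: OELOE
Step 2: Decrypt each letter (c - k) mod 26:
  D(3) - O(14) = (3-14) mod 26 = 15 = P
  E(4) - E(4) = (4-4) mod 26 = 0 = A
  E(4) - L(11) = (4-11) mod 26 = 19 = T
  Q(16) - O(14) = (16-14) mod 26 = 2 = C
  L(11) - E(4) = (11-4) mod 26 = 7 = H
Plaintext: PATCH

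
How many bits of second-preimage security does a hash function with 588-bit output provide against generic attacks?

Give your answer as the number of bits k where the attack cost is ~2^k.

Step 1: The hash has a 588-bit output.
Step 2: Second-preimage resistance means: given a specific input x, it should be infeasible to find a different y with h(y) = h(x).
With a 588-bit output, a generic search for a second preimage costs about 2^588 evaluations (each trial matches the fixed target with probability 2^-588).
Step 3: Security level = 588 bits.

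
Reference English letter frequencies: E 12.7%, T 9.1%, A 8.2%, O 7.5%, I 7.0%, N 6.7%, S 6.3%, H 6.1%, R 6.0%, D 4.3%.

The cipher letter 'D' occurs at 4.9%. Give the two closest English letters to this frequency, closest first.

Step 1: Observed frequency of 'D' is 4.9%.
Step 2: Compute distances to each reference frequency and sort:
  D (4.3%): difference = 0.6% <-- BEST
  R (6.0%): difference = 1.1% <-- RUNNER-UP
  H (6.1%): difference = 1.2%
  S (6.3%): difference = 1.4%
  N (6.7%): difference = 1.8%
Step 3: Most likely is 'D' (4.3%, diff 0.6%); second most likely is 'R' (6.0%, diff 1.1%).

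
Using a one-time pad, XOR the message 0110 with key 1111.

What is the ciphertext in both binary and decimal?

Step 1: Write out the XOR operation bit by bit:
  Message: 0110
  Key:     1111
  XOR:     1001
Step 2: Convert to decimal: 1001 = 9.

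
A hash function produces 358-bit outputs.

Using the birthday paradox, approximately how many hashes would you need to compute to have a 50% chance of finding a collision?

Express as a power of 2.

Step 1: The birthday paradox gives collision probability ~50% after sqrt(2^n) = 2^(n/2) hashes.
Step 2: For 358-bit output: 2^(358/2) = 2^179.
Step 3: Approximately 2^179 hash computations needed.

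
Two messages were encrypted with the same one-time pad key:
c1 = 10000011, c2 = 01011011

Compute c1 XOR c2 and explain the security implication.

Step 1: c1 XOR c2 = (m1 XOR k) XOR (m2 XOR k).
Step 2: By XOR associativity/commutativity: = m1 XOR m2 XOR k XOR k = m1 XOR m2.
Step 3: 10000011 XOR 01011011 = 11011000 = 216.
Step 4: The key cancels out! An attacker learns m1 XOR m2 = 216, revealing the relationship between plaintexts.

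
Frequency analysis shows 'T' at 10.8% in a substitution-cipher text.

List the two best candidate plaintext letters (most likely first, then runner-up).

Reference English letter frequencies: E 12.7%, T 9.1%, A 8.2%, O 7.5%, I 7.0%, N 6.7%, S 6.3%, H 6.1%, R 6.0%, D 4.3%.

Step 1: Observed frequency of 'T' is 10.8%.
Step 2: Compute distances to each reference frequency and sort:
  T (9.1%): difference = 1.7% <-- BEST
  E (12.7%): difference = 1.9% <-- RUNNER-UP
  A (8.2%): difference = 2.6%
  O (7.5%): difference = 3.3%
  I (7.0%): difference = 3.8%
Step 3: Most likely is 'T' (9.1%, diff 1.7%); second most likely is 'E' (12.7%, diff 1.9%).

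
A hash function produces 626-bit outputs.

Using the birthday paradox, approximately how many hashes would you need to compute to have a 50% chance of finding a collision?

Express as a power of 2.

Step 1: The birthday paradox gives collision probability ~50% after sqrt(2^n) = 2^(n/2) hashes.
Step 2: For 626-bit output: 2^(626/2) = 2^313.
Step 3: Approximately 2^313 hash computations needed.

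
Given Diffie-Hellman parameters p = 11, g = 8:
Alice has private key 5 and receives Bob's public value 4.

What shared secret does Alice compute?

Step 1: s = B^a mod p = 4^5 mod 11.
  4^1 mod 11 = 4
  4^2 mod 11 = (4 * 4) mod 11 = 5
  4^3 mod 11 = (5 * 4) mod 11 = 9
  4^4 mod 11 = (9 * 4) mod 11 = 3
  4^5 mod 11 = (3 * 4) mod 11 = 1
Result: shared secret = 1.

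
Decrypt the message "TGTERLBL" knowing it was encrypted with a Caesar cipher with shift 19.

Step 1: Reverse the shift by subtracting 19 from each letter position.
  T (position 19) -> position (19-19) mod 26 = 0 -> A
  G (position 6) -> position (6-19) mod 26 = 13 -> N
  T (position 19) -> position (19-19) mod 26 = 0 -> A
  E (position 4) -> position (4-19) mod 26 = 11 -> L
  R (position 17) -> position (17-19) mod 26 = 24 -> Y
  L (position 11) -> position (11-19) mod 26 = 18 -> S
  B (position 1) -> position (1-19) mod 26 = 8 -> I
  L (position 11) -> position (11-19) mod 26 = 18 -> S
Decrypted message: ANALYSIS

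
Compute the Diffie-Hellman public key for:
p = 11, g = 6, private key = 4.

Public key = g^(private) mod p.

Step 1: A = g^a mod p = 6^4 mod 11.
  6^1 mod 11 = 6
  6^2 mod 11 = (6 * 6) mod 11 = 3
  6^3 mod 11 = (3 * 6) mod 11 = 7
  6^4 mod 11 = (7 * 6) mod 11 = 9
Result: A = 9.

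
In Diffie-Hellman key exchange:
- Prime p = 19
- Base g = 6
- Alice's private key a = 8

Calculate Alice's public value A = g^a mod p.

Step 1: A = g^a mod p = 6^8 mod 19.
  6^1 mod 19 = 6
  6^2 mod 19 = (6 * 6) mod 19 = 17
  6^3 mod 19 = (17 * 6) mod 19 = 7
  6^4 mod 19 = (7 * 6) mod 19 = 4
  6^5 mod 19 = (4 * 6) mod 19 = 5
  6^6 mod 19 = (5 * 6) mod 19 = 11
  6^7 mod 19 = (11 * 6) mod 19 = 9
  6^8 mod 19 = (9 * 6) mod 19 = 16
Result: A = 16.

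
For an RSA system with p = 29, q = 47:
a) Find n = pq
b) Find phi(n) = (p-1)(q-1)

Step 1: n = p * q = 29 * 47 = 1363.
Step 2: phi(n) = (p-1)(q-1) = 28 * 46 = 1288.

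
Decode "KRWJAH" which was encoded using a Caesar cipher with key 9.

Step 1: Reverse the shift by subtracting 9 from each letter position.
  K (position 10) -> position (10-9) mod 26 = 1 -> B
  R (position 17) -> position (17-9) mod 26 = 8 -> I
  W (position 22) -> position (22-9) mod 26 = 13 -> N
  J (position 9) -> position (9-9) mod 26 = 0 -> A
  A (position 0) -> position (0-9) mod 26 = 17 -> R
  H (position 7) -> position (7-9) mod 26 = 24 -> Y
Decrypted message: BINARY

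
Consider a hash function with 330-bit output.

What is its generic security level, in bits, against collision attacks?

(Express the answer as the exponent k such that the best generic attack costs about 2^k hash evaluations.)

Step 1: The hash has a 330-bit output.
Step 2: Collision resistance means it should be infeasible to find any x != y with h(x) = h(y).
By the birthday bound, a generic collision search succeeds after about sqrt(2^330) = 2^(330/2) = 2^165 evaluations.
Step 3: Security level = 165 bits.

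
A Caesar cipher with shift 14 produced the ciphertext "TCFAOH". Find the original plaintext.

Step 1: Reverse the shift by subtracting 14 from each letter position.
  T (position 19) -> position (19-14) mod 26 = 5 -> F
  C (position 2) -> position (2-14) mod 26 = 14 -> O
  F (position 5) -> position (5-14) mod 26 = 17 -> R
  A (position 0) -> position (0-14) mod 26 = 12 -> M
  O (position 14) -> position (14-14) mod 26 = 0 -> A
  H (position 7) -> position (7-14) mod 26 = 19 -> T
Decrypted message: FORMAT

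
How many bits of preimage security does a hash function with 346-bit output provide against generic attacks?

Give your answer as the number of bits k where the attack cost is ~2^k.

Step 1: The hash has a 346-bit output.
Step 2: Preimage resistance means: given a digest h(x), it should be infeasible to find any input that hashes to it.
With a 346-bit output there are 2^346 possible digests, so a generic brute-force preimage search costs about 2^346 evaluations.
Step 3: Security level = 346 bits.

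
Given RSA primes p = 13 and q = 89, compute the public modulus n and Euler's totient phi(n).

Step 1: n = p * q = 13 * 89 = 1157.
Step 2: phi(n) = (p-1)(q-1) = 12 * 88 = 1056.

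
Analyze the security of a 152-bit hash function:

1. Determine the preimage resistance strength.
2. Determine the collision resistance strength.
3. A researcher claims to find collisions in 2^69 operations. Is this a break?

Step 1: Preimage resistance requires brute-force of 2^152 operations.
Step 2: Collision resistance (birthday bound) = 2^(152/2) = 2^76.
Step 3: The claimed attack costs 2^69 operations.
Step 4: Since 2^69 < 2^76, the claimed attack beats the generic birthday bound, so collision resistance is broken.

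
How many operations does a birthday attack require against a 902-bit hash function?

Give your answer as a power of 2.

Step 1: The birthday paradox gives collision probability ~50% after sqrt(2^n) = 2^(n/2) hashes.
Step 2: For 902-bit output: 2^(902/2) = 2^451.
Step 3: Approximately 2^451 hash computations needed.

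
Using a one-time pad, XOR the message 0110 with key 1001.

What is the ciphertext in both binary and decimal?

Step 1: Write out the XOR operation bit by bit:
  Message: 0110
  Key:     1001
  XOR:     1111
Step 2: Convert to decimal: 1111 = 15.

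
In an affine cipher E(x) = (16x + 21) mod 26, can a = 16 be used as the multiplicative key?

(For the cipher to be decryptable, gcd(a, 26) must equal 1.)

Step 1: Compute gcd(16, 26).
Step 2: gcd(16, 26) = 2.
Since gcd = 2 != 1, 16 shares a common factor with 26, so it cannot be used.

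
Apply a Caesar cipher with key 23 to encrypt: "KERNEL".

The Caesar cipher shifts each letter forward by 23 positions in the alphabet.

Step 1: For each letter, shift forward by 23 positions (mod 26).
  K (position 10) -> position (10+23) mod 26 = 7 -> H
  E (position 4) -> position (4+23) mod 26 = 1 -> B
  R (position 17) -> position (17+23) mod 26 = 14 -> O
  N (position 13) -> position (13+23) mod 26 = 10 -> K
  E (position 4) -> position (4+23) mod 26 = 1 -> B
  L (position 11) -> position (11+23) mod 26 = 8 -> I
Result: HBOKBI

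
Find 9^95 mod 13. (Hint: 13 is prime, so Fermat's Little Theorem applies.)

Step 1: Since 13 is prime, by Fermat's Little Theorem: 9^12 = 1 (mod 13).
Step 2: Reduce exponent: 95 mod 12 = 11.
Step 3: So 9^95 = 9^11 (mod 13).
Step 4: 9^11 mod 13 = 3.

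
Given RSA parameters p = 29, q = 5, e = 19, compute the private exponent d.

Step 1: n = 29 * 5 = 145.
Step 2: phi(n) = 28 * 4 = 112.
Step 3: Find d such that 19 * d = 1 (mod 112).
Step 4: d = 19^(-1) mod 112 = 59.
Verification: 19 * 59 = 1121 = 10 * 112 + 1.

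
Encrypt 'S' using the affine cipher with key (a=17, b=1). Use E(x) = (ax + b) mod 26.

Step 1: Convert 'S' to number: x = 18.
Step 2: E(18) = (17 * 18 + 1) mod 26 = 307 mod 26 = 21.
Step 3: Convert 21 back to letter: V.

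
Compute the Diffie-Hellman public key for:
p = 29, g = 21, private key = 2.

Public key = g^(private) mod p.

Step 1: A = g^a mod p = 21^2 mod 29.
  21^1 mod 29 = 21
  21^2 mod 29 = (21 * 21) mod 29 = 6
Result: A = 6.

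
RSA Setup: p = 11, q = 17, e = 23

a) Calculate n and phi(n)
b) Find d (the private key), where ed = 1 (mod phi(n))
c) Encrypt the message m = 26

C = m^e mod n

Step 1: n = 11 * 17 = 187.
Step 2: phi(n) = (11-1)(17-1) = 10 * 16 = 160.
Step 3: Find d = 23^(-1) mod 160 = 7.
  Verify: 23 * 7 = 161 = 1 (mod 160).
Step 4: C = 26^23 mod 187 = 53.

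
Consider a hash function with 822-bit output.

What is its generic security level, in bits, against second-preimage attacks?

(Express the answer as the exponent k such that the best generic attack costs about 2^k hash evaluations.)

Step 1: The hash has a 822-bit output.
Step 2: Second-preimage resistance means: given a specific input x, it should be infeasible to find a different y with h(y) = h(x).
With a 822-bit output, a generic search for a second preimage costs about 2^822 evaluations (each trial matches the fixed target with probability 2^-822).
Step 3: Security level = 822 bits.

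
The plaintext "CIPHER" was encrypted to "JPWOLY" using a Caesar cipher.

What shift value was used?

Step 1: Compare first letters: C (position 2) -> J (position 9).
Step 2: Shift = (9 - 2) mod 26 = 7.
The shift value is 7.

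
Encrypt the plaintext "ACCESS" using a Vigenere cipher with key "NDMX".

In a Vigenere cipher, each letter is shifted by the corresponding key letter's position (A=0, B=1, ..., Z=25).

Step 1: Repeat key to match plaintext length:
  Plaintext: ACCESS
  Key:       NDMXND
Step 2: Encrypt each letter:
  A(0) + N(13) = (0+13) mod 26 = 13 = N
  C(2) + D(3) = (2+3) mod 26 = 5 = F
  C(2) + M(12) = (2+12) mod 26 = 14 = O
  E(4) + X(23) = (4+23) mod 26 = 1 = B
  S(18) + N(13) = (18+13) mod 26 = 5 = F
  S(18) + D(3) = (18+3) mod 26 = 21 = V
Ciphertext: NFOBFV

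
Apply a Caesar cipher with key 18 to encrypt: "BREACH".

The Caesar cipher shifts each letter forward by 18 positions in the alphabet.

Step 1: For each letter, shift forward by 18 positions (mod 26).
  B (position 1) -> position (1+18) mod 26 = 19 -> T
  R (position 17) -> position (17+18) mod 26 = 9 -> J
  E (position 4) -> position (4+18) mod 26 = 22 -> W
  A (position 0) -> position (0+18) mod 26 = 18 -> S
  C (position 2) -> position (2+18) mod 26 = 20 -> U
  H (position 7) -> position (7+18) mod 26 = 25 -> Z
Result: TJWSUZ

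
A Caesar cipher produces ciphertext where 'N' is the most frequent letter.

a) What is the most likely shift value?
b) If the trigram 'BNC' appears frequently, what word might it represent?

Step 1: In English, 'E' is the most frequent letter (12.7%).
Step 2: The most frequent ciphertext letter is 'N' (position 13).
Step 3: Shift = (13 - 4) mod 26 = 9.
Step 4: Decrypt 'BNC' by shifting back 9:
  B -> S
  N -> E
  C -> T
Step 5: 'BNC' decrypts to 'SET'.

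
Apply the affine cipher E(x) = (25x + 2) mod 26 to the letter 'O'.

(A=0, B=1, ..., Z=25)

Step 1: Convert 'O' to number: x = 14.
Step 2: E(14) = (25 * 14 + 2) mod 26 = 352 mod 26 = 14.
Step 3: Convert 14 back to letter: O.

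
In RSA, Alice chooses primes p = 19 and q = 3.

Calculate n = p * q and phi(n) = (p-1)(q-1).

Step 1: n = p * q = 19 * 3 = 57.
Step 2: phi(n) = (p-1)(q-1) = 18 * 2 = 36.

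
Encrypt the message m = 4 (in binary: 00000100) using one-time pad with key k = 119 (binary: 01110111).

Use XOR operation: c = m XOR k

Step 1: Write out the XOR operation bit by bit:
  Message: 00000100
  Key:     01110111
  XOR:     01110011
Step 2: Convert to decimal: 01110011 = 115.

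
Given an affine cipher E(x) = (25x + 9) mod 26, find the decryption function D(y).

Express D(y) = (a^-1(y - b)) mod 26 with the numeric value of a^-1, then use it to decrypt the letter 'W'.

Step 1: Find a^-1, the modular inverse of 25 mod 26.
Step 2: We need 25 * a^-1 = 1 (mod 26).
Step 3: 25 * 25 = 625 = 24 * 26 + 1, so a^-1 = 25.
Step 4: D(y) = 25(y - 9) mod 26.
Step 5: Apply to 'W' (y = 22): D(22) = 25 * (22 - 9) mod 26 = 25 * 13 mod 26 = 13 -> 'N'.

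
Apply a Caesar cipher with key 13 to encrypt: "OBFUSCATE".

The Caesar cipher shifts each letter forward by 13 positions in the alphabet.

Step 1: For each letter, shift forward by 13 positions (mod 26).
  O (position 14) -> position (14+13) mod 26 = 1 -> B
  B (position 1) -> position (1+13) mod 26 = 14 -> O
  F (position 5) -> position (5+13) mod 26 = 18 -> S
  U (position 20) -> position (20+13) mod 26 = 7 -> H
  S (position 18) -> position (18+13) mod 26 = 5 -> F
  C (position 2) -> position (2+13) mod 26 = 15 -> P
  A (position 0) -> position (0+13) mod 26 = 13 -> N
  T (position 19) -> position (19+13) mod 26 = 6 -> G
  E (position 4) -> position (4+13) mod 26 = 17 -> R
Result: BOSHFPNGR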